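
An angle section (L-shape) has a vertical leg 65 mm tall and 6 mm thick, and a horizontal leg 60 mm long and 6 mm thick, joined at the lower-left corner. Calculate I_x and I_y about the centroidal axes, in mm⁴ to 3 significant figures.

I_x ≈ 2.92 × 10⁵ mm⁴, I_y ≈ 2.39 × 10⁵ mm⁴

Treat the section as a set of non-overlapping primitives; coordinates are from the bounding-box lower-left.
Vertical leg: 6 × 65, A = 390 mm², y = 32.5 mm, Ī = 137 313 mm⁴.
Horizontal leg (remainder): 54 × 6, A = 324 mm², y = 3 mm, Ī = 972 mm⁴.
Centroid: ȳ = ΣA·y / ΣA = 19.113 mm.
Transfer each piece to the centroidal x-axis using Ī + A·d² with d = y − 19.113:
  vertical leg: d = 13.387 mm → contributes +207 200 mm⁴
  horizontal leg (remainder): d = -16.113 mm → contributes +85 096 mm⁴
Total I = 292 297 mm⁴.
For the y-axis: x̄ = 16.613 mm.
Repeating about the centroidal y-axis gives I_y = 239 179 mm⁴.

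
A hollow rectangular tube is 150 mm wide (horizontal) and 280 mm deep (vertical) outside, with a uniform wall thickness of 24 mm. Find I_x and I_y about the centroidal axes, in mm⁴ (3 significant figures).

I_x ≈ 1.68 × 10⁸ mm⁴, I_y ≈ 5.82 × 10⁷ mm⁴

Decompose the section into non-overlapping parts with the origin at the bottom-left of its bounding rectangle.
Outer rectangle: 150 × 280, A = 42 000 mm², y = 140 mm, Ī = 274 400 000 mm⁴.
Inner void (subtracted): 102 × 232, A = 23 664 mm², y = 140 mm, Ī = 106 140 928 mm⁴.
By symmetry the centroid is at mid-height, ȳ = 140 mm.
All pieces are centred on the centroidal x-axis, so I = ΣĪ (holes subtracted) = 168 259 072 mm⁴.
Repeating about the centroidal y-axis gives I_y = 58 233 312 mm⁴.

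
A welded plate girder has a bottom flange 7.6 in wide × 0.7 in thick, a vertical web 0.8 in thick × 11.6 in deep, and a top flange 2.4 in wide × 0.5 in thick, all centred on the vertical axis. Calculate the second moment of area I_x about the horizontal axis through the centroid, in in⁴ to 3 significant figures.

I_x ≈ 308 in⁴

Treat the section as a set of non-overlapping primitives; coordinates are from the bounding-box lower-left.
Bottom plate: 7.6 × 0.7, A = 5.32 in², y = 0.35 in, Ī = 0.21723 in⁴.
Web plate: 0.8 × 11.6, A = 9.28 in², y = 6.5 in, Ī = 104.06 in⁴.
Top plate: 2.4 × 0.5, A = 1.2 in², y = 12.55 in, Ī = 0.025 in⁴.
Centroid: ȳ = ΣA·y / ΣA = 4.8887 in.
Transfer each piece to the horizontal axis through the centroid using Ī + A·d² with d = y − 4.8887:
  bottom plate: d = -4.5387 in → contributes +109.81 in⁴
  web plate: d = 1.6113 in → contributes +128.15 in⁴
  top plate: d = 7.6613 in → contributes +70.459 in⁴
Total I = 308.42 in⁴.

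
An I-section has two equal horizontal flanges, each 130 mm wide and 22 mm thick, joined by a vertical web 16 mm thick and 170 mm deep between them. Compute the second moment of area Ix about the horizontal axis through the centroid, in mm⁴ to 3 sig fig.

Ix ≈ 5.95 × 10⁷ mm⁴

Decompose the section into non-overlapping parts with the origin at the bottom-left of its bounding rectangle.
Bottom flange: 130 × 22, A = 2 860 mm², y = 11 mm, Ī = 115 353 mm⁴.
Web: 16 × 170, A = 2 720 mm², y = 107 mm, Ī = 6 550 667 mm⁴.
Top flange: 130 × 22, A = 2 860 mm², y = 203 mm, Ī = 115 353 mm⁴.
By symmetry the centroid is at mid-height, ȳ = 107 mm.
Transfer each piece to the horizontal axis through the centroid using Ī + A·d² with d = y − 107:
  bottom flange: d = -96 mm → contributes +26 473 113 mm⁴
  web: d = 0 mm → contributes +6 550 667 mm⁴
  top flange: d = 96 mm → contributes +26 473 113 mm⁴
Total I = 59 496 893 mm⁴.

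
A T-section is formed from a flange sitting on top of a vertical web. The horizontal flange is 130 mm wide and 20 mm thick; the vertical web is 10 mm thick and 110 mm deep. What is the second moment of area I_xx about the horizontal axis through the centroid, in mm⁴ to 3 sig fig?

Break the section into simple shapes (no overlaps), measuring from the bottom-left corner of the bounding box.
Flange: 130 × 20, A = 2 600 mm², y = 120 mm, Ī = 86 667 mm⁴.
Web: 10 × 110, A = 1 100 mm², y = 55 mm, Ī = 1 109 167 mm⁴.
Centroid: ȳ = ΣA·y / ΣA = 100.68 mm.
Transfer each piece to the horizontal axis through the centroid using Ī + A·d² with d = y − 100.68:
  flange: d = 19.324 mm → contributes +1 057 583 mm⁴
  web: d = -45.676 mm → contributes +3 404 061 mm⁴
Total I = 4 461 644 mm⁴.

I_xx ≈ 4.46 × 10⁶ mm⁴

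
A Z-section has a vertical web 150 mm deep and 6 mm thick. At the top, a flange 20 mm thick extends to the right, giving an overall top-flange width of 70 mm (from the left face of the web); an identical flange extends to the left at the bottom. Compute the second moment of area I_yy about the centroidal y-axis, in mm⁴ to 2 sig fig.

Treat the section as a set of non-overlapping primitives; coordinates are from the bounding-box lower-left.
Web: 6 × 150, A = 900 mm², x = 67 mm, Ī = 2 700 mm⁴.
Top flange (beyond web): 64 × 20, A = 1 280 mm², x = 102 mm, Ī = 436 907 mm⁴.
Bottom flange (beyond web): 64 × 20, A = 1 280 mm², x = 32 mm, Ī = 436 907 mm⁴.
Centroid: x̄ = ΣA·x / ΣA = 67 mm.
Transfer each piece to the centroidal y-axis using Ī + A·d² with d = x − 67:
  web: d = 0 mm → contributes +2 700 mm⁴
  top flange (beyond web): d = 35 mm → contributes +2 004 907 mm⁴
  bottom flange (beyond web): d = -35 mm → contributes +2 004 907 mm⁴
Total I = 4 012 513 mm⁴.

I_yy ≈ 4.0 × 10⁶ mm⁴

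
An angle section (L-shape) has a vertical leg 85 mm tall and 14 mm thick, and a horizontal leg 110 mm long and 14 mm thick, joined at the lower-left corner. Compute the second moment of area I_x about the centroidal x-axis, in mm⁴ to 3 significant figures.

I_x ≈ 1.53 × 10⁶ mm⁴

Break the section into simple shapes (no overlaps), measuring from the bottom-left corner of the bounding box.
Vertical leg: 14 × 85, A = 1 190 mm², y = 42.5 mm, Ī = 716 479 mm⁴.
Horizontal leg (remainder): 96 × 14, A = 1 344 mm², y = 7 mm, Ī = 21 952 mm⁴.
Centroid: ȳ = ΣA·y / ΣA = 23.671 mm.
Transfer each piece to the centroidal x-axis using Ī + A·d² with d = y − 23.671:
  vertical leg: d = 18.829 mm → contributes +1 138 359 mm⁴
  horizontal leg (remainder): d = -16.671 mm → contributes +395 492 mm⁴
Total I = 1 533 851 mm⁴.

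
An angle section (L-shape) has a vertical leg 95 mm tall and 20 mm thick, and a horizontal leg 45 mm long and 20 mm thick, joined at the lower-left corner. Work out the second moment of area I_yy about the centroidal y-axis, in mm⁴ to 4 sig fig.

Decompose the section into non-overlapping parts with the origin at the bottom-left of its bounding rectangle.
Vertical leg: 20 × 95, A = 1 900 mm², x = 10 mm, Ī = 63333.3 mm⁴.
Horizontal leg (remainder): 25 × 20, A = 500 mm², x = 32.5 mm, Ī = 26041.7 mm⁴.
Centroid: x̄ = ΣA·x / ΣA = 14.6875 mm.
Transfer each piece to the centroidal y-axis using Ī + A·d² with d = x − 14.6875:
  vertical leg: d = -4.6875 mm → contributes +105 081 mm⁴
  horizontal leg (remainder): d = 17.8125 mm → contributes +184 684 mm⁴
Total I = 289 766 mm⁴.

I_yy ≈ 2.898 × 10⁵ mm⁴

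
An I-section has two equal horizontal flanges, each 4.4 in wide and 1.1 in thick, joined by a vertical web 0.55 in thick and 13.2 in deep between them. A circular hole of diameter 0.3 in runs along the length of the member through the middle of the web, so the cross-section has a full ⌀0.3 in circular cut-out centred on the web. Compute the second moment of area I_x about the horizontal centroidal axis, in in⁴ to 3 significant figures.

I_x ≈ 601 in⁴

Split into non-overlapping primitives; take the origin at the lower-left of the bounding box.
Bottom flange: 4.4 × 1.1, A = 4.84 in², y = 0.55 in, Ī = 0.48803 in⁴.
Web: 0.55 × 13.2, A = 7.26 in², y = 7.7 in, Ī = 105.42 in⁴.
Top flange: 4.4 × 1.1, A = 4.84 in², y = 14.85 in, Ī = 0.48803 in⁴.
Hole (subtracted): ⌀0.3, A = 0.070686 in², y = 7.7 in, Ī = 0.00039761 in⁴.
By symmetry the centroid is at mid-height, ȳ = 7.7 in.
Transfer each piece to the horizontal centroidal axis using Ī + A·d² with d = y − 7.7:
  bottom flange: d = -7.15 in → contributes +247.92 in⁴
  web: d = 0 in → contributes +105.42 in⁴
  top flange: d = 7.15 in → contributes +247.92 in⁴
  hole: d = 0 in → contributes −0.00039761 in⁴
Total I = 601.26 in⁴.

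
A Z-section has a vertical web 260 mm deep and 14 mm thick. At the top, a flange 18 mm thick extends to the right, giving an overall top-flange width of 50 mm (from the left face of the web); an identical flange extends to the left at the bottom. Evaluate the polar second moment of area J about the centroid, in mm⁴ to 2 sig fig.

J ≈ 4.1 × 10⁷ mm⁴

Break the section into simple shapes (no overlaps), measuring from the bottom-left corner of the bounding box.
Web: 14 × 260, A = 3 640 mm², y = 130 mm, Ī = 20 505 333 mm⁴.
Top flange (beyond web): 36 × 18, A = 648 mm², y = 251 mm, Ī = 17 496 mm⁴.
Bottom flange (beyond web): 36 × 18, A = 648 mm², y = 9 mm, Ī = 17 496 mm⁴.
Centroid: ȳ = ΣA·y / ΣA = 130 mm.
Transfer each piece to the centroidal x-axis using Ī + A·d² with d = y − 130:
  web: d = 0 mm → contributes +20 505 333 mm⁴
  top flange (beyond web): d = 121 mm → contributes +9 504 864 mm⁴
  bottom flange (beyond web): d = -121 mm → contributes +9 504 864 mm⁴
Total I = 39 515 061 mm⁴.
For the y-axis: x̄ = 43 mm.
Repeating about the centroidal y-axis gives I_y = 1 009 421 mm⁴.
Polar second moment: J = I_x + I_y = 40 524 483 mm⁴.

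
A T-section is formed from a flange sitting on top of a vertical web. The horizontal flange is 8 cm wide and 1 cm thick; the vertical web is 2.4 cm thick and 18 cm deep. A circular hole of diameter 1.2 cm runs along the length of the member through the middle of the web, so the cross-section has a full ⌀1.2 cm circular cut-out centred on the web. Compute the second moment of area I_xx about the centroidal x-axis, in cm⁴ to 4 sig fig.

I_xx ≈ 1774 cm⁴

Break the section into simple shapes (no overlaps), measuring from the bottom-left corner of the bounding box.
Flange: 8 × 1, A = 8 cm², y = 18.5 cm, Ī = 0.666667 cm⁴.
Web: 2.4 × 18, A = 43.2 cm², y = 9 cm, Ī = 1166.4 cm⁴.
Hole (subtracted): ⌀1.2, A = 1.13097 cm², y = 9 cm, Ī = 0.101788 cm⁴.
Centroid: ȳ = ΣA·y / ΣA = 10.5179 cm.
Transfer each piece to the centroidal x-axis using Ī + A·d² with d = y − 10.5179:
  flange: d = 7.9821 cm → contributes +510.377 cm⁴
  web: d = -1.5179 cm → contributes +1265.93 cm⁴
  hole: d = -1.5179 cm → contributes −2.70759 cm⁴
Total I = 1773.6 cm⁴.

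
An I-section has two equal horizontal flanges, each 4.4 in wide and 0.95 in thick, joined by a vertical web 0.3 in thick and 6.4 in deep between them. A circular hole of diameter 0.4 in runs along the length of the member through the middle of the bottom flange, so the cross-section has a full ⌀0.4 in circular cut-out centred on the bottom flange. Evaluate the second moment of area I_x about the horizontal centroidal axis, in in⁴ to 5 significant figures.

Break the section into simple shapes (no overlaps), measuring from the bottom-left corner of the bounding box.
Bottom flange: 4.4 × 0.95, A = 4.18 in², y = 0.475 in, Ī = 0.3143708 in⁴.
Web: 0.3 × 6.4, A = 1.92 in², y = 4.15 in, Ī = 6.5536 in⁴.
Top flange: 4.4 × 0.95, A = 4.18 in², y = 7.825 in, Ī = 0.3143708 in⁴.
Hole (subtracted): ⌀0.4, A = 0.1256637 in², y = 0.475 in, Ī = 0.001256637 in⁴.
Centroid: ȳ = ΣA·y / ΣA = 4.195479 in.
Transfer each piece to the horizontal centroidal axis using Ī + A·d² with d = y − 4.195479:
  bottom flange: d = -3.720479 in → contributes +58.1738 in⁴
  web: d = -0.0454795 in → contributes +6.557571 in⁴
  top flange: d = 3.629521 in → contributes +55.37926 in⁴
  hole: d = -3.720479 in → contributes −1.74069 in⁴
Total I = 118.3699 in⁴.

I_x ≈ 118.37 in⁴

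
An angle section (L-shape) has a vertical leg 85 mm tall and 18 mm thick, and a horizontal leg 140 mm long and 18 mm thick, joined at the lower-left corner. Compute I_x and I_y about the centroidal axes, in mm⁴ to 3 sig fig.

I_x ≈ 1.99 × 10⁶ mm⁴, I_y ≈ 7.18 × 10⁶ mm⁴

Decompose the section into non-overlapping parts with the origin at the bottom-left of its bounding rectangle.
Vertical leg: 18 × 85, A = 1 530 mm², y = 42.5 mm, Ī = 921 188 mm⁴.
Horizontal leg (remainder): 122 × 18, A = 2 196 mm², y = 9 mm, Ī = 59 292 mm⁴.
Centroid: ȳ = ΣA·y / ΣA = 22.756 mm.
Transfer each piece to the centroidal x-axis using Ī + A·d² with d = y − 22.756:
  vertical leg: d = 19.744 mm → contributes +1 517 618 mm⁴
  horizontal leg (remainder): d = -13.756 mm → contributes +474 838 mm⁴
Total I = 1 992 456 mm⁴.
For the y-axis: x̄ = 50.256 mm.
Repeating about the centroidal y-axis gives I_y = 7 183 604 mm⁴.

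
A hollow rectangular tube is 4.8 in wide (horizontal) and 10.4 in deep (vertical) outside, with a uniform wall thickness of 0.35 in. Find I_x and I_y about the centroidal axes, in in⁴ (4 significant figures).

Decompose the section into non-overlapping parts with the origin at the bottom-left of its bounding rectangle.
Outer rectangle: 4.8 × 10.4, A = 49.92 in², y = 5.2 in, Ī = 449.946 in⁴.
Inner void (subtracted): 4.1 × 9.7, A = 39.77 in², y = 5.2 in, Ī = 311.83 in⁴.
By symmetry the centroid is at mid-height, ȳ = 5.2 in.
All pieces are centred on the centroidal x-axis, so I = ΣĪ (holes subtracted) = 138.116 in⁴.
Repeating about the centroidal y-axis gives I_y = 40.1353 in⁴.

I_x ≈ 138.1 in⁴, I_y ≈ 40.14 in⁴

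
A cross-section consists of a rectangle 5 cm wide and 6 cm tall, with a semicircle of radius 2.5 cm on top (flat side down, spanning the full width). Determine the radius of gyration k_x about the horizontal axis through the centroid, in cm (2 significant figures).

Break the section into simple shapes (no overlaps), measuring from the bottom-left corner of the bounding box.
Rectangular body: 5 × 6, A = 30 cm², y = 3 cm, Ī = 90 cm⁴.
Semicircular cap: semicircle r = 2.5, A = 9.817 cm², y = 7.061 cm, Ī = 4.287 cm⁴.
Centroid: ȳ = ΣA·y / ΣA = 4.001 cm.
Transfer each piece to the horizontal axis through the centroid using Ī + A·d² with d = y − 4.001:
  rectangular body: d = -1.001 cm → contributes +120.1 cm⁴
  semicircular cap: d = 3.06 cm → contributes +96.2 cm⁴
Total I = 216.3 cm⁴.
Radius of gyration: k = √(I/A) = √(216.3 / 39.82) = 2.331 cm.

k_x ≈ 2.3 cm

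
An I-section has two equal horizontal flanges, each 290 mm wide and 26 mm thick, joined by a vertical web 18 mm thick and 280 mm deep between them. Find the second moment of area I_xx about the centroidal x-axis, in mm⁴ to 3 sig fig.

I_xx ≈ 3.87 × 10⁸ mm⁴

Break the section into simple shapes (no overlaps), measuring from the bottom-left corner of the bounding box.
Bottom flange: 290 × 26, A = 7 540 mm², y = 13 mm, Ī = 424 753 mm⁴.
Web: 18 × 280, A = 5 040 mm², y = 166 mm, Ī = 32 928 000 mm⁴.
Top flange: 290 × 26, A = 7 540 mm², y = 319 mm, Ī = 424 753 mm⁴.
By symmetry the centroid is at mid-height, ȳ = 166 mm.
Transfer each piece to the centroidal x-axis using Ī + A·d² with d = y − 166:
  bottom flange: d = -153 mm → contributes +176 928 613 mm⁴
  web: d = 0 mm → contributes +32 928 000 mm⁴
  top flange: d = 153 mm → contributes +176 928 613 mm⁴
Total I = 386 785 227 mm⁴.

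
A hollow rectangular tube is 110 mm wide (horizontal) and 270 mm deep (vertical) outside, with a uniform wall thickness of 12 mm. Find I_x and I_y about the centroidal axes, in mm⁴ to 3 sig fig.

I_x ≈ 7.37 × 10⁷ mm⁴, I_y ≈ 1.69 × 10⁷ mm⁴

Split into non-overlapping primitives; take the origin at the lower-left of the bounding box.
Outer rectangle: 110 × 270, A = 29 700 mm², y = 135 mm, Ī = 180 427 500 mm⁴.
Inner void (subtracted): 86 × 246, A = 21 156 mm², y = 135 mm, Ī = 106 689 708 mm⁴.
By symmetry the centroid is at mid-height, ȳ = 135 mm.
All pieces are centred on the centroidal x-axis, so I = ΣĪ (holes subtracted) = 73 737 792 mm⁴.
Repeating about the centroidal y-axis gives I_y = 16 908 352 mm⁴.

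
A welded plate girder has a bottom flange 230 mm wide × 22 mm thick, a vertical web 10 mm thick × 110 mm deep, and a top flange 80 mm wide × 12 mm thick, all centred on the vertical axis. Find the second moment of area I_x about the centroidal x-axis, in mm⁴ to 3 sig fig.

I_x ≈ 1.63 × 10⁷ mm⁴

Split into non-overlapping primitives; take the origin at the lower-left of the bounding box.
Bottom plate: 230 × 22, A = 5 060 mm², y = 11 mm, Ī = 204 087 mm⁴.
Web plate: 10 × 110, A = 1 100 mm², y = 77 mm, Ī = 1 109 167 mm⁴.
Top plate: 80 × 12, A = 960 mm², y = 138 mm, Ī = 11 520 mm⁴.
Centroid: ȳ = ΣA·y / ΣA = 38.32 mm.
Transfer each piece to the centroidal x-axis using Ī + A·d² with d = y − 38.32:
  bottom plate: d = -27.32 mm → contributes +3 980 844 mm⁴
  web plate: d = 38.68 mm → contributes +2 754 904 mm⁴
  top plate: d = 99.68 mm → contributes +9 550 135 mm⁴
Total I = 16 285 883 mm⁴.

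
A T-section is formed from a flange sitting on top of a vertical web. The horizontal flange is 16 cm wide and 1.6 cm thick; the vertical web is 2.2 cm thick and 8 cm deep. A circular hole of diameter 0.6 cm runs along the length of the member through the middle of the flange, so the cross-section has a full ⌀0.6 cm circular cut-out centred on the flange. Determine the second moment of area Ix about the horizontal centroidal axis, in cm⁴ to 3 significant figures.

Treat the section as a set of non-overlapping primitives; coordinates are from the bounding-box lower-left.
Flange: 16 × 1.6, A = 25.6 cm², y = 8.8 cm, Ī = 5.4613 cm⁴.
Web: 2.2 × 8, A = 17.6 cm², y = 4 cm, Ī = 93.867 cm⁴.
Hole (subtracted): ⌀0.6, A = 0.28274 cm², y = 8.8 cm, Ī = 0.0063617 cm⁴.
Centroid: ȳ = ΣA·y / ΣA = 6.8316 cm.
Transfer each piece to the horizontal centroidal axis using Ī + A·d² with d = y − 6.8316:
  flange: d = 1.9684 cm → contributes +104.65 cm⁴
  web: d = -2.8316 cm → contributes +234.98 cm⁴
  hole: d = 1.9684 cm → contributes −1.1019 cm⁴
Total I = 338.53 cm⁴.

Ix ≈ 339 cm⁴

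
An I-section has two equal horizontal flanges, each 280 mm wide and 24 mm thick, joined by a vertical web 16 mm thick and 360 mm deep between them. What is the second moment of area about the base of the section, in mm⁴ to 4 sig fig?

Treat the section as a set of non-overlapping primitives; coordinates are from the bounding-box lower-left.
Bottom flange: 280 × 24, A = 6 720 mm², y = 12 mm, Ī = 322 560 mm⁴.
Web: 16 × 360, A = 5 760 mm², y = 204 mm, Ī = 62 208 000 mm⁴.
Top flange: 280 × 24, A = 6 720 mm², y = 396 mm, Ī = 322 560 mm⁴.
Transfer each piece to the base of the section using Ī + A·d² with d = y − 0:
  bottom flange: d = 12 mm → contributes +1 290 240 mm⁴
  web: d = 204 mm → contributes +301 916 160 mm⁴
  top flange: d = 396 mm → contributes +1 054 126 080 mm⁴
Total I = 1 357 332 480 mm⁴.

I_base ≈ 1.357 × 10⁹ mm⁴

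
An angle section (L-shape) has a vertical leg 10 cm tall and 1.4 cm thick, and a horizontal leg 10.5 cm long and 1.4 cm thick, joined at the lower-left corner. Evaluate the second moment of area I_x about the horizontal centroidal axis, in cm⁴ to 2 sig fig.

I_x ≈ 240 cm⁴

Treat the section as a set of non-overlapping primitives; coordinates are from the bounding-box lower-left.
Vertical leg: 1.4 × 10, A = 14 cm², y = 5 cm, Ī = 116.7 cm⁴.
Horizontal leg (remainder): 9.1 × 1.4, A = 12.74 cm², y = 0.7 cm, Ī = 2.081 cm⁴.
Centroid: ȳ = ΣA·y / ΣA = 2.951 cm.
Transfer each piece to the horizontal centroidal axis using Ī + A·d² with d = y − 2.951:
  vertical leg: d = 2.049 cm → contributes +175.4 cm⁴
  horizontal leg (remainder): d = -2.251 cm → contributes +66.65 cm⁴
Total I = 242.1 cm⁴.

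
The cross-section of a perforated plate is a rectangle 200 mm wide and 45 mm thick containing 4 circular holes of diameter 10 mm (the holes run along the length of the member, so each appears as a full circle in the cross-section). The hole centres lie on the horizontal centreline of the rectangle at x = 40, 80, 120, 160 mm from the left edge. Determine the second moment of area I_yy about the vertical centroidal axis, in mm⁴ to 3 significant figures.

Decompose the section into non-overlapping parts with the origin at the bottom-left of its bounding rectangle.
Plate: 200 × 45, A = 9 000 mm², x = 100 mm, Ī = 30 000 000 mm⁴.
Hole 1 (subtracted): ⌀10, A = 78.54 mm², x = 40 mm, Ī = 490.87 mm⁴.
Hole 2 (subtracted): ⌀10, A = 78.54 mm², x = 80 mm, Ī = 490.87 mm⁴.
Hole 3 (subtracted): ⌀10, A = 78.54 mm², x = 120 mm, Ī = 490.87 mm⁴.
Hole 4 (subtracted): ⌀10, A = 78.54 mm², x = 160 mm, Ī = 490.87 mm⁴.
By symmetry the centroid is at mid-width, x̄ = 100 mm.
Transfer each piece to the vertical centroidal axis using Ī + A·d² with d = x − 100:
  plate: d = 0 mm → contributes +30 000 000 mm⁴
  hole 1: d = -60 mm → contributes −283 234 mm⁴
  hole 2: d = -20 mm → contributes −31 907 mm⁴
  hole 3: d = 20 mm → contributes −31 907 mm⁴
  hole 4: d = 60 mm → contributes −283 234 mm⁴
Total I = 29 369 718 mm⁴.

I_yy ≈ 2.94 × 10⁷ mm⁴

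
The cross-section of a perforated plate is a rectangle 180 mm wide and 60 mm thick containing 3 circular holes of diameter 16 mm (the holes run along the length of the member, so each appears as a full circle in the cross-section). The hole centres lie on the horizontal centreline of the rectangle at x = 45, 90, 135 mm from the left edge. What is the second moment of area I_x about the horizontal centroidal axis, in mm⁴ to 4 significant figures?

I_x ≈ 3.230 × 10⁶ mm⁴

Break the section into simple shapes (no overlaps), measuring from the bottom-left corner of the bounding box.
Plate: 180 × 60, A = 10 800 mm², y = 30 mm, Ī = 3 240 000 mm⁴.
Hole 1 (subtracted): ⌀16, A = 201.062 mm², y = 30 mm, Ī = 3216.99 mm⁴.
Hole 2 (subtracted): ⌀16, A = 201.062 mm², y = 30 mm, Ī = 3216.99 mm⁴.
Hole 3 (subtracted): ⌀16, A = 201.062 mm², y = 30 mm, Ī = 3216.99 mm⁴.
By symmetry the centroid is at mid-height, ȳ = 30 mm.
All pieces are centred on the horizontal centroidal axis, so I = ΣĪ (holes subtracted) = 3 230 349 mm⁴.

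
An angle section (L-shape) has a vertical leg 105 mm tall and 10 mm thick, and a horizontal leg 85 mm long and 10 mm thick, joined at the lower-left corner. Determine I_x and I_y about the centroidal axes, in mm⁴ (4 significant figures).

I_x ≈ 1.958 × 10⁶ mm⁴, I_y ≈ 1.151 × 10⁶ mm⁴

Treat the section as a set of non-overlapping primitives; coordinates are from the bounding-box lower-left.
Vertical leg: 10 × 105, A = 1 050 mm², y = 52.5 mm, Ī = 964 688 mm⁴.
Horizontal leg (remainder): 75 × 10, A = 750 mm², y = 5 mm, Ī = 6 250 mm⁴.
Centroid: ȳ = ΣA·y / ΣA = 32.7083 mm.
Transfer each piece to the centroidal x-axis using Ī + A·d² with d = y − 32.7083:
  vertical leg: d = 19.7917 mm → contributes +1 375 983 mm⁴
  horizontal leg (remainder): d = -27.7083 mm → contributes +582 064 mm⁴
Total I = 1 958 047 mm⁴.
For the y-axis: x̄ = 22.7083 mm.
Repeating about the centroidal y-axis gives I_y = 1 150 547 mm⁴.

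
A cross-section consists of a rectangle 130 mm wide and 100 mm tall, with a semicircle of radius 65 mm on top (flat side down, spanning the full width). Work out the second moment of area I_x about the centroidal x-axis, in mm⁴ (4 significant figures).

Split into non-overlapping primitives; take the origin at the lower-left of the bounding box.
Rectangular body: 130 × 100, A = 13 000 mm², y = 50 mm, Ī = 10 833 333 mm⁴.
Semicircular cap: semicircle r = 65, A = 6636.61 mm², y = 127.587 mm, Ī = 1 959 230 mm⁴.
Centroid: ȳ = ΣA·y / ΣA = 76.2221 mm.
Transfer each piece to the centroidal x-axis using Ī + A·d² with d = y − 76.2221:
  rectangular body: d = -26.2221 mm → contributes +19 772 142 mm⁴
  semicircular cap: d = 51.3647 mm → contributes +19 468 837 mm⁴
Total I = 39 240 978 mm⁴.

I_x ≈ 3.924 × 10⁷ mm⁴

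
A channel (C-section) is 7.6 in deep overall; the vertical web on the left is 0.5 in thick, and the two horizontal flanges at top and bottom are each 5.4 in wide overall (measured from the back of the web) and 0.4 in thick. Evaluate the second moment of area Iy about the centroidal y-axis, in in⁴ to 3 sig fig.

Iy ≈ 22.0 in⁴

Break the section into simple shapes (no overlaps), measuring from the bottom-left corner of the bounding box.
Web: 0.5 × 7.6, A = 3.8 in², x = 0.25 in, Ī = 0.079167 in⁴.
Top flange (beyond web): 4.9 × 0.4, A = 1.96 in², x = 2.95 in, Ī = 3.9216 in⁴.
Bottom flange (beyond web): 4.9 × 0.4, A = 1.96 in², x = 2.95 in, Ī = 3.9216 in⁴.
Centroid: x̄ = ΣA·x / ΣA = 1.621 in.
Transfer each piece to the centroidal y-axis using Ī + A·d² with d = x − 1.621:
  web: d = -1.371 in → contributes +7.2216 in⁴
  top flange (beyond web): d = 1.329 in → contributes +7.3835 in⁴
  bottom flange (beyond web): d = 1.329 in → contributes +7.3835 in⁴
Total I = 21.989 in⁴.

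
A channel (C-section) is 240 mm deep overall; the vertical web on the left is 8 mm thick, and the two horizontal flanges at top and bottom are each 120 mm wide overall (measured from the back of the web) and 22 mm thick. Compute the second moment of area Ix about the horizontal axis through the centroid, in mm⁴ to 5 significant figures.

Treat the section as a set of non-overlapping primitives; coordinates are from the bounding-box lower-left.
Web: 8 × 240, A = 1 920 mm², y = 120 mm, Ī = 9 216 000 mm⁴.
Top flange (beyond web): 112 × 22, A = 2 464 mm², y = 229 mm, Ī = 99381.33 mm⁴.
Bottom flange (beyond web): 112 × 22, A = 2 464 mm², y = 11 mm, Ī = 99381.33 mm⁴.
By symmetry the centroid is at mid-height, ȳ = 120 mm.
Transfer each piece to the horizontal axis through the centroid using Ī + A·d² with d = y − 120:
  web: d = 0 mm → contributes +9 216 000 mm⁴
  top flange (beyond web): d = 109 mm → contributes +29 374 165 mm⁴
  bottom flange (beyond web): d = -109 mm → contributes +29 374 165 mm⁴
Total I = 67 964 331 mm⁴.

Ix ≈ 6.7964 × 10⁷ mm⁴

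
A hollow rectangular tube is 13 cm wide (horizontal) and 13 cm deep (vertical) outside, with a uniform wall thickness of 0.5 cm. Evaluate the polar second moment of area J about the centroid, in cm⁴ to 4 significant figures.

Split into non-overlapping primitives; take the origin at the lower-left of the bounding box.
Outer rectangle: 13 × 13, A = 169 cm², y = 6.5 cm, Ī = 2380.08 cm⁴.
Inner void (subtracted): 12 × 12, A = 144 cm², y = 6.5 cm, Ī = 1 728 cm⁴.
By symmetry the centroid is at mid-height, ȳ = 6.5 cm.
All pieces are centred on the centroidal x-axis, so I = ΣĪ (holes subtracted) = 652.083 cm⁴.
Repeating about the centroidal y-axis gives I_y = 652.083 cm⁴.
Polar second moment: J = I_x + I_y = 1304.17 cm⁴.

J ≈ 1304 cm⁴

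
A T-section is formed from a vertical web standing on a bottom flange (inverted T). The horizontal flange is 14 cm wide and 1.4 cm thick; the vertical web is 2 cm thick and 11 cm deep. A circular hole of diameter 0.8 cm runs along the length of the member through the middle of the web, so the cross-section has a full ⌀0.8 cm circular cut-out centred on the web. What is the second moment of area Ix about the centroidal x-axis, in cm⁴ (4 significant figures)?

Treat the section as a set of non-overlapping primitives; coordinates are from the bounding-box lower-left.
Flange: 14 × 1.4, A = 19.6 cm², y = 0.7 cm, Ī = 3.20133 cm⁴.
Web: 2 × 11, A = 22 cm², y = 6.9 cm, Ī = 221.833 cm⁴.
Hole (subtracted): ⌀0.8, A = 0.502655 cm², y = 6.9 cm, Ī = 0.0201062 cm⁴.
Centroid: ȳ = ΣA·y / ΣA = 3.94312 cm.
Transfer each piece to the centroidal x-axis using Ī + A·d² with d = y − 3.94312:
  flange: d = -3.24312 cm → contributes +209.35 cm⁴
  web: d = 2.95688 cm → contributes +414.183 cm⁴
  hole: d = 2.95688 cm → contributes −4.41489 cm⁴
Total I = 619.118 cm⁴.

Ix ≈ 619.1 cm⁴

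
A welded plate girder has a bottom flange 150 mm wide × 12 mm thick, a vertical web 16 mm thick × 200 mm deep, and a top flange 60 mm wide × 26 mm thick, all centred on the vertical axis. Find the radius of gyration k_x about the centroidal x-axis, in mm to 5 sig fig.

k_x ≈ 88.076 mm

Split into non-overlapping primitives; take the origin at the lower-left of the bounding box.
Bottom plate: 150 × 12, A = 1 800 mm², y = 6 mm, Ī = 21 600 mm⁴.
Web plate: 16 × 200, A = 3 200 mm², y = 112 mm, Ī = 10 666 667 mm⁴.
Top plate: 60 × 26, A = 1 560 mm², y = 225 mm, Ī = 87 880 mm⁴.
Centroid: ȳ = ΣA·y / ΣA = 109.7866 mm.
Transfer each piece to the centroidal x-axis using Ī + A·d² with d = y − 109.7866:
  bottom plate: d = -103.7866 mm → contributes +19 410 580 mm⁴
  web plate: d = 2.213415 mm → contributes +10 682 344 mm⁴
  top plate: d = 115.2134 mm → contributes +20 795 524 mm⁴
Total I = 50 888 448 mm⁴.
Radius of gyration: k = √(I/A) = √(50 888 448 / 6 560) = 88.07602 mm.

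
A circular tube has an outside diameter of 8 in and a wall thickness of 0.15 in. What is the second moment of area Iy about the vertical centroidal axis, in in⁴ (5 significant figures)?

Treat the section as a set of non-overlapping primitives; coordinates are from the bounding-box lower-left.
Outer circle: ⌀8, A = 50.26548 in², x = 4 in, Ī = 201.0619 in⁴.
Bore (subtracted): ⌀7.7, A = 46.56626 in², x = 4 in, Ī = 172.5571 in⁴.
By symmetry the centroid is at mid-width, x̄ = 4 in.
All pieces are centred on the vertical centroidal axis, so I = ΣĪ (holes subtracted) = 28.50484 in⁴.

Iy ≈ 28.505 in⁴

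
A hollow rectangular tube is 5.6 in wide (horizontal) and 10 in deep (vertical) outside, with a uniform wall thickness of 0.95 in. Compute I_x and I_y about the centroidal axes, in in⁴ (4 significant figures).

I_x ≈ 302.8 in⁴, I_y ≈ 112.2 in⁴

Break the section into simple shapes (no overlaps), measuring from the bottom-left corner of the bounding box.
Outer rectangle: 5.6 × 10, A = 56 in², y = 5 in, Ī = 466.667 in⁴.
Inner void (subtracted): 3.7 × 8.1, A = 29.97 in², y = 5 in, Ī = 163.861 in⁴.
By symmetry the centroid is at mid-height, ȳ = 5 in.
All pieces are centred on the centroidal x-axis, so I = ΣĪ (holes subtracted) = 302.806 in⁴.
Repeating about the centroidal y-axis gives I_y = 112.156 in⁴.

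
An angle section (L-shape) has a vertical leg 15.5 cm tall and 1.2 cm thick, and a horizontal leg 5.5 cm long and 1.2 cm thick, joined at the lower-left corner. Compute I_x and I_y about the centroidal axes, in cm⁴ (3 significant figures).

Decompose the section into non-overlapping parts with the origin at the bottom-left of its bounding rectangle.
Vertical leg: 1.2 × 15.5, A = 18.6 cm², y = 7.75 cm, Ī = 372.39 cm⁴.
Horizontal leg (remainder): 4.3 × 1.2, A = 5.16 cm², y = 0.6 cm, Ī = 0.6192 cm⁴.
Centroid: ȳ = ΣA·y / ΣA = 6.1972 cm.
Transfer each piece to the centroidal x-axis using Ī + A·d² with d = y − 6.1972:
  vertical leg: d = 1.5528 cm → contributes +417.23 cm⁴
  horizontal leg (remainder): d = -5.5972 cm → contributes +162.28 cm⁴
Total I = 579.51 cm⁴.
For the y-axis: x̄ = 1.1972 cm.
Repeating about the centroidal y-axis gives I_y = 40.731 cm⁴.

I_x ≈ 580 cm⁴, I_y ≈ 40.7 cm⁴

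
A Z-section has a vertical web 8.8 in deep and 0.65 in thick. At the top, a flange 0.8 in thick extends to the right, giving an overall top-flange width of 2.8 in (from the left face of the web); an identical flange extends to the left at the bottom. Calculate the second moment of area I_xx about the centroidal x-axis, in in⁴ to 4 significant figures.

I_xx ≈ 92.14 in⁴

Break the section into simple shapes (no overlaps), measuring from the bottom-left corner of the bounding box.
Web: 0.65 × 8.8, A = 5.72 in², y = 4.4 in, Ī = 36.9131 in⁴.
Top flange (beyond web): 2.15 × 0.8, A = 1.72 in², y = 8.4 in, Ī = 0.0917333 in⁴.
Bottom flange (beyond web): 2.15 × 0.8, A = 1.72 in², y = 0.4 in, Ī = 0.0917333 in⁴.
Centroid: ȳ = ΣA·y / ΣA = 4.4 in.
Transfer each piece to the centroidal x-axis using Ī + A·d² with d = y − 4.4:
  web: d = 0 in → contributes +36.9131 in⁴
  top flange (beyond web): d = 4 in → contributes +27.6117 in⁴
  bottom flange (beyond web): d = -4 in → contributes +27.6117 in⁴
Total I = 92.1365 in⁴.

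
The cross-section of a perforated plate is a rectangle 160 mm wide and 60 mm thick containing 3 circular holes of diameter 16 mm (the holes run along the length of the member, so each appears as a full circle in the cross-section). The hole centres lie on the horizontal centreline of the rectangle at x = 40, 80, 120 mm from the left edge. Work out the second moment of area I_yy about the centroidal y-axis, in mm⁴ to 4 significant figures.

Treat the section as a set of non-overlapping primitives; coordinates are from the bounding-box lower-left.
Plate: 160 × 60, A = 9 600 mm², x = 80 mm, Ī = 20 480 000 mm⁴.
Hole 1 (subtracted): ⌀16, A = 201.062 mm², x = 40 mm, Ī = 3216.99 mm⁴.
Hole 2 (subtracted): ⌀16, A = 201.062 mm², x = 80 mm, Ī = 3216.99 mm⁴.
Hole 3 (subtracted): ⌀16, A = 201.062 mm², x = 120 mm, Ī = 3216.99 mm⁴.
By symmetry the centroid is at mid-width, x̄ = 80 mm.
Transfer each piece to the centroidal y-axis using Ī + A·d² with d = x − 80:
  plate: d = 0 mm → contributes +20 480 000 mm⁴
  hole 1: d = -40 mm → contributes −324 916 mm⁴
  hole 2: d = 0 mm → contributes −3216.99 mm⁴
  hole 3: d = 40 mm → contributes −324 916 mm⁴
Total I = 19 826 951 mm⁴.

I_yy ≈ 1.983 × 10⁷ mm⁴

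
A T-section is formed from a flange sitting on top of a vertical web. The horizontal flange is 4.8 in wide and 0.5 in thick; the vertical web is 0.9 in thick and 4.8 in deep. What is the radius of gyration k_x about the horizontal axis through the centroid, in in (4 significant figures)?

Decompose the section into non-overlapping parts with the origin at the bottom-left of its bounding rectangle.
Flange: 4.8 × 0.5, A = 2.4 in², y = 5.05 in, Ī = 0.05 in⁴.
Web: 0.9 × 4.8, A = 4.32 in², y = 2.4 in, Ī = 8.2944 in⁴.
Centroid: ȳ = ΣA·y / ΣA = 3.34643 in.
Transfer each piece to the horizontal axis through the centroid using Ī + A·d² with d = y − 3.34643:
  flange: d = 1.70357 in → contributes +7.01517 in⁴
  web: d = -0.946429 in → contributes +12.1639 in⁴
Total I = 19.1791 in⁴.
Radius of gyration: k = √(I/A) = √(19.1791 / 6.72) = 1.68939 in.

k_x ≈ 1.689 in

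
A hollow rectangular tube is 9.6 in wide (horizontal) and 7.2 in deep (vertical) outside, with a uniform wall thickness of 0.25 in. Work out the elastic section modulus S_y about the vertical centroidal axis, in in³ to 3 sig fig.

Split into non-overlapping primitives; take the origin at the lower-left of the bounding box.
Outer rectangle: 9.6 × 7.2, A = 69.12 in², x = 4.8 in, Ī = 530.84 in⁴.
Inner void (subtracted): 9.1 × 6.7, A = 60.97 in², x = 4.8 in, Ī = 420.74 in⁴.
By symmetry the centroid is at mid-width, x̄ = 4.8 in.
All pieces are centred on the vertical centroidal axis, so I = ΣĪ (holes subtracted) = 110.1 in⁴.
Extreme fibre distance c = 4.8 in; S = I/c = 22.937 in³.

S_y ≈ 22.9 in³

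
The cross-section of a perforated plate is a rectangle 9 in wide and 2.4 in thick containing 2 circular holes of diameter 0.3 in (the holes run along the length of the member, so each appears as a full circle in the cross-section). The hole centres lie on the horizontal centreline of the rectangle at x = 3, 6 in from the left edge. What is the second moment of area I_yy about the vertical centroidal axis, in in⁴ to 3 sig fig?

I_yy ≈ 145 in⁴

Treat the section as a set of non-overlapping primitives; coordinates are from the bounding-box lower-left.
Plate: 9 × 2.4, A = 21.6 in², x = 4.5 in, Ī = 145.8 in⁴.
Hole 1 (subtracted): ⌀0.3, A = 0.070686 in², x = 3 in, Ī = 0.00039761 in⁴.
Hole 2 (subtracted): ⌀0.3, A = 0.070686 in², x = 6 in, Ī = 0.00039761 in⁴.
By symmetry the centroid is at mid-width, x̄ = 4.5 in.
Transfer each piece to the vertical centroidal axis using Ī + A·d² with d = x − 4.5:
  plate: d = 0 in → contributes +145.8 in⁴
  hole 1: d = -1.5 in → contributes −0.15944 in⁴
  hole 2: d = 1.5 in → contributes −0.15944 in⁴
Total I = 145.48 in⁴.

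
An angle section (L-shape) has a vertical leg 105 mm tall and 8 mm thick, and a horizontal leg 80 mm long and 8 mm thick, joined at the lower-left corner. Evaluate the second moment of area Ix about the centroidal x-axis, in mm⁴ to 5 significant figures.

Split into non-overlapping primitives; take the origin at the lower-left of the bounding box.
Vertical leg: 8 × 105, A = 840 mm², y = 52.5 mm, Ī = 771 750 mm⁴.
Horizontal leg (remainder): 72 × 8, A = 576 mm², y = 4 mm, Ī = 3 072 mm⁴.
Centroid: ȳ = ΣA·y / ΣA = 32.77119 mm.
Transfer each piece to the centroidal x-axis using Ī + A·d² with d = y − 32.77119:
  vertical leg: d = 19.72881 mm → contributes +1 098 700 mm⁴
  horizontal leg (remainder): d = -28.77119 mm → contributes +479 874 mm⁴
Total I = 1 578 574 mm⁴.

Ix ≈ 1.5786 × 10⁶ mm⁴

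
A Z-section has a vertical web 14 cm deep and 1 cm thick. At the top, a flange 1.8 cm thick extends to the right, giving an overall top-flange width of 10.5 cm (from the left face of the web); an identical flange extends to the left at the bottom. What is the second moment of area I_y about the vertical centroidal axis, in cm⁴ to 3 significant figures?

Break the section into simple shapes (no overlaps), measuring from the bottom-left corner of the bounding box.
Web: 1 × 14, A = 14 cm², x = 10 cm, Ī = 1.1667 cm⁴.
Top flange (beyond web): 9.5 × 1.8, A = 17.1 cm², x = 15.25 cm, Ī = 128.61 cm⁴.
Bottom flange (beyond web): 9.5 × 1.8, A = 17.1 cm², x = 4.75 cm, Ī = 128.61 cm⁴.
Centroid: x̄ = ΣA·x / ΣA = 10 cm.
Transfer each piece to the vertical centroidal axis using Ī + A·d² with d = x − 10:
  web: d = 0 cm → contributes +1.1667 cm⁴
  top flange (beyond web): d = 5.25 cm → contributes +599.93 cm⁴
  bottom flange (beyond web): d = -5.25 cm → contributes +599.93 cm⁴
Total I = 1 201 cm⁴.

I_y ≈ 1200 cm⁴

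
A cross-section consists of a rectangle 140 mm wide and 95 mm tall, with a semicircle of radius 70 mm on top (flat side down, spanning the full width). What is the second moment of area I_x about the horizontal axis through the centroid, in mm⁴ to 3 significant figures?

I_x ≈ 4.17 × 10⁷ mm⁴

Split into non-overlapping primitives; take the origin at the lower-left of the bounding box.
Rectangular body: 140 × 95, A = 13 300 mm², y = 47.5 mm, Ī = 10 002 708 mm⁴.
Semicircular cap: semicircle r = 70, A = 7696.9 mm², y = 124.71 mm, Ī = 2 635 265 mm⁴.
Centroid: ȳ = ΣA·y / ΣA = 75.803 mm.
Transfer each piece to the horizontal axis through the centroid using Ī + A·d² with d = y − 75.803:
  rectangular body: d = -28.303 mm → contributes +20 656 596 mm⁴
  semicircular cap: d = 48.906 mm → contributes +21 044 840 mm⁴
Total I = 41 701 436 mm⁴.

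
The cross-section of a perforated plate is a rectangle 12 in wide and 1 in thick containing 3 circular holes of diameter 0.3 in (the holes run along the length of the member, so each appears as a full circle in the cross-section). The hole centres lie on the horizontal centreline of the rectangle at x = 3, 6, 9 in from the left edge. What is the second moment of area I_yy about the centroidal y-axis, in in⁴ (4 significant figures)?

Treat the section as a set of non-overlapping primitives; coordinates are from the bounding-box lower-left.
Plate: 12 × 1, A = 12 in², x = 6 in, Ī = 144 in⁴.
Hole 1 (subtracted): ⌀0.3, A = 0.0706858 in², x = 3 in, Ī = 0.000397608 in⁴.
Hole 2 (subtracted): ⌀0.3, A = 0.0706858 in², x = 6 in, Ī = 0.000397608 in⁴.
Hole 3 (subtracted): ⌀0.3, A = 0.0706858 in², x = 9 in, Ī = 0.000397608 in⁴.
By symmetry the centroid is at mid-width, x̄ = 6 in.
Transfer each piece to the centroidal y-axis using Ī + A·d² with d = x − 6:
  plate: d = 0 in → contributes +144 in⁴
  hole 1: d = -3 in → contributes −0.63657 in⁴
  hole 2: d = 0 in → contributes −0.000397608 in⁴
  hole 3: d = 3 in → contributes −0.63657 in⁴
Total I = 142.726 in⁴.

I_yy ≈ 142.7 in⁴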